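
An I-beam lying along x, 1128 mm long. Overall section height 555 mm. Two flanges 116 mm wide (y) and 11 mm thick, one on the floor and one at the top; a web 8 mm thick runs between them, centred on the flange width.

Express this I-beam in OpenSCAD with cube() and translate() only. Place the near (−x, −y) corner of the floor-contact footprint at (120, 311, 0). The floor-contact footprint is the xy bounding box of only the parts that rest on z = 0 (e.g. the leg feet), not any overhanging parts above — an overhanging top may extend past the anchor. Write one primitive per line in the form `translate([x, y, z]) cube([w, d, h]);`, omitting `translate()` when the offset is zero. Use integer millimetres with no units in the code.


translate([120, 311, 0]) cube([1128, 116, 11]);
translate([120, 365, 11]) cube([1128, 8, 533]);
translate([120, 311, 544]) cube([1128, 116, 11]);


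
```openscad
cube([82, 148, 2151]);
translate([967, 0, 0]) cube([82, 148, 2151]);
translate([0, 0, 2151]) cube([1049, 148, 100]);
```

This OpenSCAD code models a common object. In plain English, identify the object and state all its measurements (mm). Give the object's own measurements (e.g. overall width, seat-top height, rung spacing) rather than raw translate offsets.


A door frame. The clear opening is 885 mm wide and 2151 mm high. Two 82 mm wide jambs, 148 mm deep, stand either side of the opening from the floor to the top of the opening. A 100 mm thick head sits across the top of both jambs, spanning the full outside width of the frame.


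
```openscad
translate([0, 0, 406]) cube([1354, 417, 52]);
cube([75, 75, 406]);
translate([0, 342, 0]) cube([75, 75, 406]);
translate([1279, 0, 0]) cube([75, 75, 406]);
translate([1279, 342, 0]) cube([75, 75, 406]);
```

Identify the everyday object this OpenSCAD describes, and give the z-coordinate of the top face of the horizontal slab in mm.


A bench. The seat-top height is 458 mm.

A long slab on four corner posts — a bench. The slab sits at z = 406 with thickness 52, so the top is 406 + 52 = 458 mm.


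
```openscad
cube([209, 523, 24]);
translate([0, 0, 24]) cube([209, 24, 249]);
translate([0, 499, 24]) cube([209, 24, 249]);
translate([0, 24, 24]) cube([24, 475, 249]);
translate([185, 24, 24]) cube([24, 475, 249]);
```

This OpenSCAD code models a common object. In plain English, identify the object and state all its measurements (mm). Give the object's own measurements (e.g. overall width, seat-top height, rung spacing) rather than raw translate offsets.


An open-topped rectangular box: outside dimensions 209×523×273 mm, with a uniform wall and base thickness of 24 mm. The base is a full 209×523 slab on the floor; four walls sit on top of the base. The front and back walls (the −y and +y sides) span the full width; the two side walls fit between them.


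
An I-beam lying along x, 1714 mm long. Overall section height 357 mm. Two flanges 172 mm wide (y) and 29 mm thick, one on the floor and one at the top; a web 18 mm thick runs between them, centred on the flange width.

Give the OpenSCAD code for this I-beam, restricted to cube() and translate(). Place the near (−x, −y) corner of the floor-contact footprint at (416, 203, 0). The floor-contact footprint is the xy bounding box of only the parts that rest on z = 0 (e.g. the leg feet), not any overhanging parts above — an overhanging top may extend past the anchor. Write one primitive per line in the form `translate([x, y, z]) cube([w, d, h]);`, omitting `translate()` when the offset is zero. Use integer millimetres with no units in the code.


translate([416, 203, 0]) cube([1714, 172, 29]);
translate([416, 280, 29]) cube([1714, 18, 299]);
translate([416, 203, 328]) cube([1714, 172, 29]);


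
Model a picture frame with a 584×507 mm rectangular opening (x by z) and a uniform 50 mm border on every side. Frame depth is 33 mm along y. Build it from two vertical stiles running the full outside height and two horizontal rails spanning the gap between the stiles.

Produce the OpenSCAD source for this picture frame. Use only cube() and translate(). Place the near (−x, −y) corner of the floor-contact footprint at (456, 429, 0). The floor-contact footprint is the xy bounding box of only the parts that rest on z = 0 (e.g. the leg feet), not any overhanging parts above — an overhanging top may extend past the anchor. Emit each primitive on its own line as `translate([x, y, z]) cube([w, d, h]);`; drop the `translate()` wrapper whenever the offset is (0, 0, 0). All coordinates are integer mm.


translate([456, 429, 0]) cube([50, 33, 607]);
translate([1090, 429, 0]) cube([50, 33, 607]);
translate([506, 429, 0]) cube([584, 33, 50]);
translate([506, 429, 557]) cube([584, 33, 50]);


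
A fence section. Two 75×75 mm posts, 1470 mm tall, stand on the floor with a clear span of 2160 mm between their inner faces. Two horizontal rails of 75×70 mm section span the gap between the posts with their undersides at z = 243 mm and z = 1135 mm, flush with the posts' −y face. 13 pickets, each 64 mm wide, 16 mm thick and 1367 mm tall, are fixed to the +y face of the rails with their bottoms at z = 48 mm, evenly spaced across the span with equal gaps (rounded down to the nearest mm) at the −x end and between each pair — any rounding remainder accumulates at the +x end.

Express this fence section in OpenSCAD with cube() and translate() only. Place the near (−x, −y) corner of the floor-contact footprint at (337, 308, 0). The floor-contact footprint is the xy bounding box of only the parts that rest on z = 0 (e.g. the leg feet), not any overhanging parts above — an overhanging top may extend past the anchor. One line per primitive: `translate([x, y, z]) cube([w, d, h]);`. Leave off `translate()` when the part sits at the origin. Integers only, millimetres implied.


translate([337, 308, 0]) cube([75, 75, 1470]);
translate([2572, 308, 0]) cube([75, 75, 1470]);
translate([412, 308, 243]) cube([2160, 75, 70]);
translate([412, 308, 1135]) cube([2160, 75, 70]);
translate([506, 383, 48]) cube([64, 16, 1367]);
translate([664, 383, 48]) cube([64, 16, 1367]);
translate([822, 383, 48]) cube([64, 16, 1367]);
translate([980, 383, 48]) cube([64, 16, 1367]);
translate([1138, 383, 48]) cube([64, 16, 1367]);
translate([1296, 383, 48]) cube([64, 16, 1367]);
translate([1454, 383, 48]) cube([64, 16, 1367]);
translate([1612, 383, 48]) cube([64, 16, 1367]);
translate([1770, 383, 48]) cube([64, 16, 1367]);
translate([1928, 383, 48]) cube([64, 16, 1367]);
translate([2086, 383, 48]) cube([64, 16, 1367]);
translate([2244, 383, 48]) cube([64, 16, 1367]);
translate([2402, 383, 48]) cube([64, 16, 1367]);


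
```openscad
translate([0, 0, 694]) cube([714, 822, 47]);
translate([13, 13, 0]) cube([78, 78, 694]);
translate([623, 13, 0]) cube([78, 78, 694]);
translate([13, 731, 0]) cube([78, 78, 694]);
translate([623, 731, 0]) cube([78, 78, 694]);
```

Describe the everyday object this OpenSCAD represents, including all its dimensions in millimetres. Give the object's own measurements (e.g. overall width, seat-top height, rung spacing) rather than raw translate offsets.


A rectangular dining table. The top is 714×822×47 mm with its upper surface at z = 741 mm. It stands on four 78×78 mm square legs, each inset 13 mm from the nearest pair of top edges, running from the floor to the underside of the top.


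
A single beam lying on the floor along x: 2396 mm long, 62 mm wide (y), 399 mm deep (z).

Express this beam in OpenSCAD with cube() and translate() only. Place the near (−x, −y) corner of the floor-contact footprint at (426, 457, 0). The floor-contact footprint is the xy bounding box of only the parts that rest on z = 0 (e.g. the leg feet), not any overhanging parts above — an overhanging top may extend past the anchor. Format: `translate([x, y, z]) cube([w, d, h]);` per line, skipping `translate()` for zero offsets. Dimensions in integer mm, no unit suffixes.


translate([426, 457, 0]) cube([2396, 62, 399]);


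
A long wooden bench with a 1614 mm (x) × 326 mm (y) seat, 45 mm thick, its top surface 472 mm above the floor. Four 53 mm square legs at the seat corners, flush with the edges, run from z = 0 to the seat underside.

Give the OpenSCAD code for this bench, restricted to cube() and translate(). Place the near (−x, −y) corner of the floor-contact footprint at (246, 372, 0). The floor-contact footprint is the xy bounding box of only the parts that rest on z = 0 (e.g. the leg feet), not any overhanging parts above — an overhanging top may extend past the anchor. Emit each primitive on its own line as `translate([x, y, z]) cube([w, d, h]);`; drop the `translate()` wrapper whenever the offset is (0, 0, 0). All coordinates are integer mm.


// leg_h = 472 − 45 = 427
translate([246, 372, 427]) cube([1614, 326, 45]);
translate([246, 372, 0]) cube([53, 53, 427]);
translate([246, 645, 0]) cube([53, 53, 427]);
translate([1807, 372, 0]) cube([53, 53, 427]);
translate([1807, 645, 0]) cube([53, 53, 427]);


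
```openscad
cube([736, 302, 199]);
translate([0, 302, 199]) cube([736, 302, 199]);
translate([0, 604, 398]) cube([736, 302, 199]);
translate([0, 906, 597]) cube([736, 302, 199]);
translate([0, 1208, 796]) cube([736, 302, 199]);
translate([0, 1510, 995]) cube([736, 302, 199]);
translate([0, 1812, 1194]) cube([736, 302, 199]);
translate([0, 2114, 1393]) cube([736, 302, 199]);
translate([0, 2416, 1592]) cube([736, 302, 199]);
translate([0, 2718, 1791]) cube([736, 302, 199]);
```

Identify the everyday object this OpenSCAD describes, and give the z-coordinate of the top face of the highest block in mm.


A staircase. The total rise is 1990 mm.

10 identical blocks, each offset up and back from the previous — a staircase. Each step is 199 mm tall and there are 10 of them, so the total rise is 10 × 199 = 1990 mm.


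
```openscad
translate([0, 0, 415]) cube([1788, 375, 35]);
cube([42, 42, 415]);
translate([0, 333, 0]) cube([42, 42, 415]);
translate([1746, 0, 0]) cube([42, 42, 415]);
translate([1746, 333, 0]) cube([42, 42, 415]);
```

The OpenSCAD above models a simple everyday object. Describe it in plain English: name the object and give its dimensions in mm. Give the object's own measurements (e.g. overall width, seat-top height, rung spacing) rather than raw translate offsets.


A bench: a 1788×375 mm seat slab, 35 mm thick, top at z = 450 mm, on four 42×42 mm square legs flush with the seat corners and standing on z = 0.


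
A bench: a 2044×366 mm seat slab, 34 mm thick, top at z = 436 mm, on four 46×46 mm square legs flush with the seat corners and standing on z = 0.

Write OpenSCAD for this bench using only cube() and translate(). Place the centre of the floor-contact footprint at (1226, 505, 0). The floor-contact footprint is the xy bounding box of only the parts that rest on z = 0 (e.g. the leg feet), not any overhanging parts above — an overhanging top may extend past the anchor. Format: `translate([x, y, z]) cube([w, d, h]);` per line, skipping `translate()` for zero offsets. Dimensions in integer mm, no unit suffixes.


// leg_h = 436 − 34 = 402
translate([204, 322, 402]) cube([2044, 366, 34]);
translate([204, 322, 0]) cube([46, 46, 402]);
translate([204, 642, 0]) cube([46, 46, 402]);
translate([2202, 322, 0]) cube([46, 46, 402]);
translate([2202, 642, 0]) cube([46, 46, 402]);


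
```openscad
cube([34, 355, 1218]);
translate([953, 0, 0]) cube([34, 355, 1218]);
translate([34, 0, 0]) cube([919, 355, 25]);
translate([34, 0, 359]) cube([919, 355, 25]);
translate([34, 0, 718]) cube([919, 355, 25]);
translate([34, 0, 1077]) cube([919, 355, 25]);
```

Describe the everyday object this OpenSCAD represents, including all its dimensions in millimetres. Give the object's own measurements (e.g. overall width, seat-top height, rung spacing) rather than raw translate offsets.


An open bookshelf. Two side panels, each 34 mm thick, 355 mm deep and 1218 mm tall, stand 987 mm apart (outside-to-outside). Between them sit 4 shelves, each 25 mm thick and 355 mm deep, spanning the full gap between the sides. The bottom shelf rests on the floor (its underside at z = 0) and the clear gap between one shelf's top and the next shelf's underside is 334 mm.


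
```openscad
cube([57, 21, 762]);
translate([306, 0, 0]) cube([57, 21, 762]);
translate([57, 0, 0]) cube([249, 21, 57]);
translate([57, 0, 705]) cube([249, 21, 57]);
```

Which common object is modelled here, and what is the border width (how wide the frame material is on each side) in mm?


A picture frame. The border width is 57 mm.

Four thin pieces enclosing a rectangular opening — a picture frame. The two full-height stiles are 762 mm tall; the top rail sits at z = 705 and is 57 mm tall, so the border above the opening is 762 − 705 = 57 mm, matching the stile x-width.


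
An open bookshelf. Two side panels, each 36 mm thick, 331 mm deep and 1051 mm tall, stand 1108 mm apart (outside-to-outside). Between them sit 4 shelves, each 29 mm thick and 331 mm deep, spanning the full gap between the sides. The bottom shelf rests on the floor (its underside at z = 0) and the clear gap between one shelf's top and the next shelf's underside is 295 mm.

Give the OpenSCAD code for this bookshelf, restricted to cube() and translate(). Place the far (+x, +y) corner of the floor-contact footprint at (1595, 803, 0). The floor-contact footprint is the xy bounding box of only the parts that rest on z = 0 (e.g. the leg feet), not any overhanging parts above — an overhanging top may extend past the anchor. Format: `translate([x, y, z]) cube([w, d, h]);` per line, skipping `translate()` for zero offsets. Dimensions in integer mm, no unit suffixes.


translate([487, 472, 0]) cube([36, 331, 1051]);
translate([1559, 472, 0]) cube([36, 331, 1051]);
translate([523, 472, 0]) cube([1036, 331, 29]);
translate([523, 472, 324]) cube([1036, 331, 29]);
translate([523, 472, 648]) cube([1036, 331, 29]);
translate([523, 472, 972]) cube([1036, 331, 29]);


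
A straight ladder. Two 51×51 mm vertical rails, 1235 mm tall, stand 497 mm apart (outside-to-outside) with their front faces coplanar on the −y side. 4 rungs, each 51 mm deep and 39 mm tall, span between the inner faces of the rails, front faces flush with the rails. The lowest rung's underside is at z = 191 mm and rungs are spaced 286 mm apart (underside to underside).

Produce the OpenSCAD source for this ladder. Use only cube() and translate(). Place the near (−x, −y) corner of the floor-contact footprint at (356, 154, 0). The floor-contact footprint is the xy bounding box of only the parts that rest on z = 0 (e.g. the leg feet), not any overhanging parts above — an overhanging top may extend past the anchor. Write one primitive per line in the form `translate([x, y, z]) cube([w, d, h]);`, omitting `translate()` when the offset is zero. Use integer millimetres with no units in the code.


translate([356, 154, 0]) cube([51, 51, 1235]);
translate([802, 154, 0]) cube([51, 51, 1235]);
translate([407, 154, 191]) cube([395, 51, 39]);
translate([407, 154, 477]) cube([395, 51, 39]);
translate([407, 154, 763]) cube([395, 51, 39]);
translate([407, 154, 1049]) cube([395, 51, 39]);


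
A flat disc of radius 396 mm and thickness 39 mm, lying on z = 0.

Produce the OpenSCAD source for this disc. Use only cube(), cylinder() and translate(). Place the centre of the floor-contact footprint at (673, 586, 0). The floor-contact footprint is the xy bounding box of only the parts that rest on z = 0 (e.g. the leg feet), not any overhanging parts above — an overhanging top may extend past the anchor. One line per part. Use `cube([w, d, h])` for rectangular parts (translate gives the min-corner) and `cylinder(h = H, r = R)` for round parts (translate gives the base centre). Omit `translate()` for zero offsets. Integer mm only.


translate([673, 586, 0]) cylinder(h = 39, r = 396);


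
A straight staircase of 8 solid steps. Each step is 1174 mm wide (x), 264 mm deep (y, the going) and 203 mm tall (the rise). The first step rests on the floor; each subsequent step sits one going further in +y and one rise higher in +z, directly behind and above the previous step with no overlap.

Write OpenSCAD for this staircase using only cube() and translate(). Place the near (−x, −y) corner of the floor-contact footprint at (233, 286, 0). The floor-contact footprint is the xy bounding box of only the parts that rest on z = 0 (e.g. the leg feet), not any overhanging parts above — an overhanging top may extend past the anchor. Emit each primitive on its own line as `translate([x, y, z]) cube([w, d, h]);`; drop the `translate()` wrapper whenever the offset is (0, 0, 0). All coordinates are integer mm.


translate([233, 286, 0]) cube([1174, 264, 203]);
translate([233, 550, 203]) cube([1174, 264, 203]);
translate([233, 814, 406]) cube([1174, 264, 203]);
translate([233, 1078, 609]) cube([1174, 264, 203]);
translate([233, 1342, 812]) cube([1174, 264, 203]);
translate([233, 1606, 1015]) cube([1174, 264, 203]);
translate([233, 1870, 1218]) cube([1174, 264, 203]);
translate([233, 2134, 1421]) cube([1174, 264, 203]);


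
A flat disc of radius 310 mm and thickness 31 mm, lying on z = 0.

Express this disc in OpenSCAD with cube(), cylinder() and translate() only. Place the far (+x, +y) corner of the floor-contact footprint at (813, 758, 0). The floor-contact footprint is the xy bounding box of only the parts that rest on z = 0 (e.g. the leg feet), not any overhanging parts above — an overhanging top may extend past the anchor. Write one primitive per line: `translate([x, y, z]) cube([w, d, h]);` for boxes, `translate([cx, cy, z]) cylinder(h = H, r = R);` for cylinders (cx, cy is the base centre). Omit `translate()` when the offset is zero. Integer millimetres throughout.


translate([503, 448, 0]) cylinder(h = 31, r = 310);


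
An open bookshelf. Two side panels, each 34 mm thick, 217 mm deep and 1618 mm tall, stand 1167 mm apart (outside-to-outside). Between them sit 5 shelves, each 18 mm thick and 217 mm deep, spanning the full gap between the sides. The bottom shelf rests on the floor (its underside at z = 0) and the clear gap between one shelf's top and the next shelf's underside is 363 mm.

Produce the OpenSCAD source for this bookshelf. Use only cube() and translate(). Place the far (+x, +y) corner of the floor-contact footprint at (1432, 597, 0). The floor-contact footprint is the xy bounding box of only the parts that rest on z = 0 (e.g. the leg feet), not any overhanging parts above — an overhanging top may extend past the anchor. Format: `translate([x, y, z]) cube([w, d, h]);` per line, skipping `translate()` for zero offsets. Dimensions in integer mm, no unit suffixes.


translate([265, 380, 0]) cube([34, 217, 1618]);
translate([1398, 380, 0]) cube([34, 217, 1618]);
translate([299, 380, 0]) cube([1099, 217, 18]);
translate([299, 380, 381]) cube([1099, 217, 18]);
translate([299, 380, 762]) cube([1099, 217, 18]);
translate([299, 380, 1143]) cube([1099, 217, 18]);
translate([299, 380, 1524]) cube([1099, 217, 18]);


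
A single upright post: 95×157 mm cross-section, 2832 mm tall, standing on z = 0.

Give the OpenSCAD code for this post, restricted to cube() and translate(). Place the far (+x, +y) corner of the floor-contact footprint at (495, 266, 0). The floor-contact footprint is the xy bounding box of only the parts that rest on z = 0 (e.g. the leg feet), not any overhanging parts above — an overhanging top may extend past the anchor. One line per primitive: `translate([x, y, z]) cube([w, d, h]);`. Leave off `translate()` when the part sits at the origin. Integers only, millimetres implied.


translate([400, 109, 0]) cube([95, 157, 2832]);


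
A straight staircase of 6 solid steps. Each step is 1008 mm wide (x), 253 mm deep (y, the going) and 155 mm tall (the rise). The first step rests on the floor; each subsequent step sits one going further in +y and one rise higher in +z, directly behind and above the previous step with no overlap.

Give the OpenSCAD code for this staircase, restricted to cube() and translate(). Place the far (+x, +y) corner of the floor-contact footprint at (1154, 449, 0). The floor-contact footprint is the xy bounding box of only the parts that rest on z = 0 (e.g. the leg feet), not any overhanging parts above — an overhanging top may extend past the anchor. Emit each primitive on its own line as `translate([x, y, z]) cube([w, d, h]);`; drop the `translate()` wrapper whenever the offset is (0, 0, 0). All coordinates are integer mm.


translate([146, 196, 0]) cube([1008, 253, 155]);
translate([146, 449, 155]) cube([1008, 253, 155]);
translate([146, 702, 310]) cube([1008, 253, 155]);
translate([146, 955, 465]) cube([1008, 253, 155]);
translate([146, 1208, 620]) cube([1008, 253, 155]);
translate([146, 1461, 775]) cube([1008, 253, 155]);


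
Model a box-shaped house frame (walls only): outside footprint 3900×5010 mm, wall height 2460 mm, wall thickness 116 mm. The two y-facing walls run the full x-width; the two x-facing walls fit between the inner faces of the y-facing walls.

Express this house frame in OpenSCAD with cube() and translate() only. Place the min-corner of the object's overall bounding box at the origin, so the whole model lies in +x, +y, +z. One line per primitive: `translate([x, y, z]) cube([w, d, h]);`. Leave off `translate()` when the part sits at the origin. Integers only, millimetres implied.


cube([3900, 116, 2460]);
translate([0, 4894, 0]) cube([3900, 116, 2460]);
translate([0, 116, 0]) cube([116, 4778, 2460]);
translate([3784, 116, 0]) cube([116, 4778, 2460]);


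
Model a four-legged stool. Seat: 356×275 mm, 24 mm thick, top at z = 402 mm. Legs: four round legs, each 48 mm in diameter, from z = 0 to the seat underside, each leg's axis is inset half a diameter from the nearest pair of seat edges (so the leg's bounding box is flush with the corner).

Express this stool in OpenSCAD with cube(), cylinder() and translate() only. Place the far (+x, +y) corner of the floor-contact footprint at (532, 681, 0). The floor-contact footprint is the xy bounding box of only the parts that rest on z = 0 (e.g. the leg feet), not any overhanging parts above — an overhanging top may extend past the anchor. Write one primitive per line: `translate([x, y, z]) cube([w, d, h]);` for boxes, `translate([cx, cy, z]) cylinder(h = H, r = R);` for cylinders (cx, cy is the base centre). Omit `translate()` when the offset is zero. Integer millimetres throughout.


translate([176, 406, 378]) cube([356, 275, 24]);
translate([200, 430, 0]) cylinder(h = 378, r = 24);
translate([508, 430, 0]) cylinder(h = 378, r = 24);
translate([200, 657, 0]) cylinder(h = 378, r = 24);
translate([508, 657, 0]) cylinder(h = 378, r = 24);


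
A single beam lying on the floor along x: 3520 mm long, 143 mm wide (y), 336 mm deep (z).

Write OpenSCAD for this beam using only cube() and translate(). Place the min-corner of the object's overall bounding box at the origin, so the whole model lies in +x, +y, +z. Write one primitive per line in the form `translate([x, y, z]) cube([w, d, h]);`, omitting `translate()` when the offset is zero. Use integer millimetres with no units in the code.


cube([3520, 143, 336]);


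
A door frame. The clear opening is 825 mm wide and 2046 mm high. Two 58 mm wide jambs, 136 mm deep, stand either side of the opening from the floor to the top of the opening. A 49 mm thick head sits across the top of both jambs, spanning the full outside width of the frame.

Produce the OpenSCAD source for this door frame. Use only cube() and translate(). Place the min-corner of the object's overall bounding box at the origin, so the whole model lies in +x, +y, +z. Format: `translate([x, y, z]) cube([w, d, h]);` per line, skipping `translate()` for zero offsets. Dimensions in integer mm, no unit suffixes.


cube([58, 136, 2046]);
translate([883, 0, 0]) cube([58, 136, 2046]);
translate([0, 0, 2046]) cube([941, 136, 49]);


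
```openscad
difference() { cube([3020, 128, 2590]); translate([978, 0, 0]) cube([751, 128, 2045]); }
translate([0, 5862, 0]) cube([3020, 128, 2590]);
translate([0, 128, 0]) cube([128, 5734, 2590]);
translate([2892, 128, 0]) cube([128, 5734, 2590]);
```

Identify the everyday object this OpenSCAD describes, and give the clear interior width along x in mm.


A single room. The interior width is 2764 mm.

Four walls enclosing a rectangle with a door in the front wall — a room. Outside width 3020 minus two 128 mm walls gives 2764 mm.


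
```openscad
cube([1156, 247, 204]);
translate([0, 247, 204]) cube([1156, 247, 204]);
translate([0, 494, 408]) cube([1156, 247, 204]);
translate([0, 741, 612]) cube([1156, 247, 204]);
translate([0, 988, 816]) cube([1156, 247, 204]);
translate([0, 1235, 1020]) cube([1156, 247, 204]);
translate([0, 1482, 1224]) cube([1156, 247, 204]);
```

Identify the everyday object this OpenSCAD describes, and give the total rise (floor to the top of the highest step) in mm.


A staircase. The total rise is 1428 mm.

7 identical blocks, each offset up and back from the previous — a staircase. Each step is 204 mm tall and there are 7 of them, so the total rise is 7 × 204 = 1428 mm.


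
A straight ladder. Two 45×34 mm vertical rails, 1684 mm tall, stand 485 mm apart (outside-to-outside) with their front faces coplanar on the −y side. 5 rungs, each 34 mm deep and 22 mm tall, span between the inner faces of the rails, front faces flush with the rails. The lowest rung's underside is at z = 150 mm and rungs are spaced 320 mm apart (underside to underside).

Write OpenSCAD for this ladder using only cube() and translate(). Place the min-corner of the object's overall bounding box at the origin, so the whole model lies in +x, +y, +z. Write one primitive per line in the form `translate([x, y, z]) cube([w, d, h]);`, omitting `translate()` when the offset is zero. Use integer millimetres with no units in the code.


cube([45, 34, 1684]);
translate([440, 0, 0]) cube([45, 34, 1684]);
translate([45, 0, 150]) cube([395, 34, 22]);
translate([45, 0, 470]) cube([395, 34, 22]);
translate([45, 0, 790]) cube([395, 34, 22]);
translate([45, 0, 1110]) cube([395, 34, 22]);
translate([45, 0, 1430]) cube([395, 34, 22]);


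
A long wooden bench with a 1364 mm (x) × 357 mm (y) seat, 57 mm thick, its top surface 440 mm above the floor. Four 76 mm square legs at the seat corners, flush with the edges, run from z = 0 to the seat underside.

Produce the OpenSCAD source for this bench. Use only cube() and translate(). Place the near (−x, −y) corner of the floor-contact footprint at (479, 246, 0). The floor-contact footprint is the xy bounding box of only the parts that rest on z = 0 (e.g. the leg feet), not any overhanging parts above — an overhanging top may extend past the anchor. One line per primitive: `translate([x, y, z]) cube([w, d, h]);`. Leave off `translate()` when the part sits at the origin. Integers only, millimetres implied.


translate([479, 246, 383]) cube([1364, 357, 57]);
translate([479, 246, 0]) cube([76, 76, 383]);
translate([479, 527, 0]) cube([76, 76, 383]);
translate([1767, 246, 0]) cube([76, 76, 383]);
translate([1767, 527, 0]) cube([76, 76, 383]);


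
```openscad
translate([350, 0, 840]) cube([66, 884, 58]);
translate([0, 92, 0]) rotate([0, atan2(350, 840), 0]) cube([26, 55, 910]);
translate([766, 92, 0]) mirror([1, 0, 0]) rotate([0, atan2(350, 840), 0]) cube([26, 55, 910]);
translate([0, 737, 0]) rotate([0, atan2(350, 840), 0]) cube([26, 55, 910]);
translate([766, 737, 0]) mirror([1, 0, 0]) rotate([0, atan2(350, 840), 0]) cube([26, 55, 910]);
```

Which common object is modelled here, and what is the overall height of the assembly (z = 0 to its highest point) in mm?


A sawhorse. The overall height is 898 mm.

A beam across two mirrored pairs of raked legs — a sawhorse. The beam's underside is at z = 840 (matching the legs' vertical rise in atan2(350, 840)) and the beam is 58 mm tall, so its top is at 840 + 58 = 898 mm. The raked legs top out at the beam's underside, so that is the highest point.


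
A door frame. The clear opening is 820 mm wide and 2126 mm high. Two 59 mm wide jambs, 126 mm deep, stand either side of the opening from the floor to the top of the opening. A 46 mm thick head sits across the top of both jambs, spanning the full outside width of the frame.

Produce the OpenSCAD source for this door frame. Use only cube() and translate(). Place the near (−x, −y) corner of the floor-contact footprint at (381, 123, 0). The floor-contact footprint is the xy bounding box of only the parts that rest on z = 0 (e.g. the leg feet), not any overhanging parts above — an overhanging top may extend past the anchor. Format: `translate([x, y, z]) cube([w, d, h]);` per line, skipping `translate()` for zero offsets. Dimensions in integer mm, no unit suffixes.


translate([381, 123, 0]) cube([59, 126, 2126]);
translate([1260, 123, 0]) cube([59, 126, 2126]);
translate([381, 123, 2126]) cube([938, 126, 46]);


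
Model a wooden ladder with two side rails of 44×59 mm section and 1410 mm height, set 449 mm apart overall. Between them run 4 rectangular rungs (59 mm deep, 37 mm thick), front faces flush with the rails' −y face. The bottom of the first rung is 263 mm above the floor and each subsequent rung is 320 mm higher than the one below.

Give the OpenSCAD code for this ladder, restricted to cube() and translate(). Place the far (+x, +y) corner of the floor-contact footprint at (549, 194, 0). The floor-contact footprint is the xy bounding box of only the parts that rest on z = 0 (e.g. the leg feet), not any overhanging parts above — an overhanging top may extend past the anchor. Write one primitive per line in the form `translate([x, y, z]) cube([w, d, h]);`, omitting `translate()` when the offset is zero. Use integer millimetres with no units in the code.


translate([100, 135, 0]) cube([44, 59, 1410]);
translate([505, 135, 0]) cube([44, 59, 1410]);
translate([144, 135, 263]) cube([361, 59, 37]);
translate([144, 135, 583]) cube([361, 59, 37]);
translate([144, 135, 903]) cube([361, 59, 37]);
translate([144, 135, 1223]) cube([361, 59, 37]);


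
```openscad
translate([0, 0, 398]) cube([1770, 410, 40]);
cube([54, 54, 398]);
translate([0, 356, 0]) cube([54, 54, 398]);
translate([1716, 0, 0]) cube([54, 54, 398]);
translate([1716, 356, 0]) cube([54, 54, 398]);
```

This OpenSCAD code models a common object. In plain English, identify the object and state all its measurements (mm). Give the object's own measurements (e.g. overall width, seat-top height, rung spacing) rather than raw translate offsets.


A bench: a 1770×410 mm seat slab, 40 mm thick, top at z = 438 mm, on four 54×54 mm square legs flush with the seat corners and standing on z = 0.


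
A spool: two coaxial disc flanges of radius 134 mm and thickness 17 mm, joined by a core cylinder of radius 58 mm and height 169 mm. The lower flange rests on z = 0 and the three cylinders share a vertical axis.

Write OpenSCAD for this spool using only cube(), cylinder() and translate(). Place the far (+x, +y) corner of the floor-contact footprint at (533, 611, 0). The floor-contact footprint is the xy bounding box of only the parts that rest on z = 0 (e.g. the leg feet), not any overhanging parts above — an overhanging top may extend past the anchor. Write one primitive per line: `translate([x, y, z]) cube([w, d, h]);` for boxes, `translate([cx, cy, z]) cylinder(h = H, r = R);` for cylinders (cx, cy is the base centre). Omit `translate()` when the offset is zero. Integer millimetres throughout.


translate([399, 477, 0]) cylinder(h = 17, r = 134);
translate([399, 477, 17]) cylinder(h = 169, r = 58);
translate([399, 477, 186]) cylinder(h = 17, r = 134);


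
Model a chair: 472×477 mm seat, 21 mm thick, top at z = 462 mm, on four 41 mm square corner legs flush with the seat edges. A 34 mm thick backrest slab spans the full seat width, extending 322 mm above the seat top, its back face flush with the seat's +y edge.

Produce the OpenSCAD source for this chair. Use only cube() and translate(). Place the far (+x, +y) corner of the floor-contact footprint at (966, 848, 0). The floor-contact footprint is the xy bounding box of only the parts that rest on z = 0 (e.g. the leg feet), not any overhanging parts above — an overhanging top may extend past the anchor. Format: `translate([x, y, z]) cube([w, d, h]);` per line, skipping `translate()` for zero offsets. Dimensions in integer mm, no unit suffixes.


// leg_h = 462 - 21 = 441
translate([494, 371, 441]) cube([472, 477, 21]);
translate([494, 371, 0]) cube([41, 41, 441]);
translate([925, 371, 0]) cube([41, 41, 441]);
translate([494, 807, 0]) cube([41, 41, 441]);
translate([925, 807, 0]) cube([41, 41, 441]);
translate([494, 814, 462]) cube([472, 34, 322]);


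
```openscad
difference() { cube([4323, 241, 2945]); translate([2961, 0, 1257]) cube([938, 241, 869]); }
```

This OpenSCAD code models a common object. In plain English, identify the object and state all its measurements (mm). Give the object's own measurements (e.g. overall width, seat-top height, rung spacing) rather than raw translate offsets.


A wall 4323 mm long (x), 241 mm thick (y), 2945 mm tall, with a rectangular window opening cut through it. The opening is 938 mm wide and 869 mm tall; its sill is at z = 1257 mm and its near (−x) edge is 2961 mm from the wall's −x end. The opening passes through the full wall thickness.


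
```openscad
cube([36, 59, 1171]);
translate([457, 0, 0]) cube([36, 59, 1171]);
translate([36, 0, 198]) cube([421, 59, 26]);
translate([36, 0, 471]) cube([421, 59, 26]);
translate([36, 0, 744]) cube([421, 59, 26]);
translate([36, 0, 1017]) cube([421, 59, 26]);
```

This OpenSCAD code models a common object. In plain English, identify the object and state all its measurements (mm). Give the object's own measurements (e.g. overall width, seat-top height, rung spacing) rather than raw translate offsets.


A straight ladder. Two 36×59 mm vertical rails, 1171 mm tall, stand 493 mm apart (outside-to-outside) with their front faces coplanar on the −y side. 4 rungs, each 59 mm deep and 26 mm tall, span between the inner faces of the rails, front faces flush with the rails. The lowest rung's underside is at z = 198 mm and rungs are spaced 273 mm apart (underside to underside).


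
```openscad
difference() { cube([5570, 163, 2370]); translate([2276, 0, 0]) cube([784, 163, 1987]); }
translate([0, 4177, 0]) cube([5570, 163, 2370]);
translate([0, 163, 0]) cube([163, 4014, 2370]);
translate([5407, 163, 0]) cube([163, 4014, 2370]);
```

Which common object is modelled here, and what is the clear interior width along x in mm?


A single room. The interior width is 5244 mm.

Four walls enclosing a rectangle with a door in the front wall — a room. Outside width 5570 minus two 163 mm walls gives 5244 mm.


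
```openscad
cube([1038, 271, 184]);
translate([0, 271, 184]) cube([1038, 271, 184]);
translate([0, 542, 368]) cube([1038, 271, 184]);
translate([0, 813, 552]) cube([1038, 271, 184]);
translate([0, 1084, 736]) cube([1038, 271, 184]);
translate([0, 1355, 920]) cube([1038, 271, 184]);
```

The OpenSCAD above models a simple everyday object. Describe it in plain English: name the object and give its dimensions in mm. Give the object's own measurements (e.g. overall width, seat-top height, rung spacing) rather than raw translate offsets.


A straight staircase of 6 solid steps. Each step is 1038 mm wide (x), 271 mm deep (y, the going) and 184 mm tall (the rise). The first step rests on the floor; each subsequent step sits one going further in +y and one rise higher in +z, directly behind and above the previous step with no overlap.


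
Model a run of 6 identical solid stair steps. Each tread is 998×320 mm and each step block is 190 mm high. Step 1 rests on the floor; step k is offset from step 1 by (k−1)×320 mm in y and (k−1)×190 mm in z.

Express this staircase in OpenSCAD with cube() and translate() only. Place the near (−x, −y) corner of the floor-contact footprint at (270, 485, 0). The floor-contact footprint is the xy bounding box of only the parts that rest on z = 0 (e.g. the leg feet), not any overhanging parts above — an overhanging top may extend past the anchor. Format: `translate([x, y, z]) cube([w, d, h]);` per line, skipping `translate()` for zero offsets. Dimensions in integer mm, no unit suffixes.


translate([270, 485, 0]) cube([998, 320, 190]);
translate([270, 805, 190]) cube([998, 320, 190]);
translate([270, 1125, 380]) cube([998, 320, 190]);
translate([270, 1445, 570]) cube([998, 320, 190]);
translate([270, 1765, 760]) cube([998, 320, 190]);
translate([270, 2085, 950]) cube([998, 320, 190]);


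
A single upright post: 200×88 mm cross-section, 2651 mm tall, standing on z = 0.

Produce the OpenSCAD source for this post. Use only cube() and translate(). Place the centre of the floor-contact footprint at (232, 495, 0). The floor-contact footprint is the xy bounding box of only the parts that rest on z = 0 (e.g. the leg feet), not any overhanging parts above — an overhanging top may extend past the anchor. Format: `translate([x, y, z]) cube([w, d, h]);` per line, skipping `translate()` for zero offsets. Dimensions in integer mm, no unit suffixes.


translate([132, 451, 0]) cube([200, 88, 2651]);


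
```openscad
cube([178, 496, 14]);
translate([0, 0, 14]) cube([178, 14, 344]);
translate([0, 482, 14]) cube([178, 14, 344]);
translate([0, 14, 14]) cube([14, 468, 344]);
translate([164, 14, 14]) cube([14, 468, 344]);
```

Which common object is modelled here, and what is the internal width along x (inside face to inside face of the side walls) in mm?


An open box. The internal width is 150 mm.

A 178×496 base slab with four walls standing on it — an open box. The base is 178 mm wide and the walls are 14 mm thick, so the internal width is 178 − 2 × 14 = 150 mm.


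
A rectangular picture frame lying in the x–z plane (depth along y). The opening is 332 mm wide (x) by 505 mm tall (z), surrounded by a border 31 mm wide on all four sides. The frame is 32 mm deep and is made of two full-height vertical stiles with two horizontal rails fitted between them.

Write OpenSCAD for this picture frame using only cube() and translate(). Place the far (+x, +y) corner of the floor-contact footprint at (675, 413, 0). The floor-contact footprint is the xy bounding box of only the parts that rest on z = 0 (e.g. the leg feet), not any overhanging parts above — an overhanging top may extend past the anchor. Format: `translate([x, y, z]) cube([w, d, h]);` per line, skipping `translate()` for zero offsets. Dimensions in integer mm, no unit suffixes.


translate([281, 381, 0]) cube([31, 32, 567]);
translate([644, 381, 0]) cube([31, 32, 567]);
translate([312, 381, 0]) cube([332, 32, 31]);
translate([312, 381, 536]) cube([332, 32, 31]);


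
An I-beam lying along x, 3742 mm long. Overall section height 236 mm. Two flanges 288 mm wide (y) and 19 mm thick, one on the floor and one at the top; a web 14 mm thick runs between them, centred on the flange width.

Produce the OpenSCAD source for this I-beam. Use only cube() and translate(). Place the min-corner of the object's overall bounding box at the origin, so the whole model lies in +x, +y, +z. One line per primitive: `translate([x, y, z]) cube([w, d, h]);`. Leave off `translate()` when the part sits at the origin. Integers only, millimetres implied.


cube([3742, 288, 19]);
translate([0, 137, 19]) cube([3742, 14, 198]);
translate([0, 0, 217]) cube([3742, 288, 19]);


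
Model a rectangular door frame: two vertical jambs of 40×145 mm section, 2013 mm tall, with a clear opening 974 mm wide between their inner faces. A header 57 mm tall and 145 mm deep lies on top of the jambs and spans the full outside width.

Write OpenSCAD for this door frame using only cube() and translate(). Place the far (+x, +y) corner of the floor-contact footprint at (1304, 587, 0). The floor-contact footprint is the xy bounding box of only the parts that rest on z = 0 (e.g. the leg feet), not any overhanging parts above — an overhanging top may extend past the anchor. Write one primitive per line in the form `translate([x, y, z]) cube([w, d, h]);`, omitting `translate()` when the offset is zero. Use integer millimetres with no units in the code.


translate([250, 442, 0]) cube([40, 145, 2013]);
translate([1264, 442, 0]) cube([40, 145, 2013]);
translate([250, 442, 2013]) cube([1054, 145, 57]);
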